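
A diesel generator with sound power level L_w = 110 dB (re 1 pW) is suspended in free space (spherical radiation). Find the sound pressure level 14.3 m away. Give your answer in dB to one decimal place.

The power spreads over a sphere of area 4π·r², so L_p = L_w − 10·log₁₀(4π·r²).
4π·r² = 2570 m², 10·log₁₀ of that is 34.099 dB.
L_p = 110 − 34.099 = 75.90 dB.

75.9 dB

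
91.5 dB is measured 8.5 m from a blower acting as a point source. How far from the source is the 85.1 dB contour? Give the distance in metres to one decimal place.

For a point source L₁ − L₂ = 20·log₁₀(r₂/r₁), so r₂ = r₁·10^((L₁−L₂)/20).
r₂ = 8.5·10^((91.5−85.1)/20) = 8.5·10^(6.4/20) = 17.76 m.

17.8 m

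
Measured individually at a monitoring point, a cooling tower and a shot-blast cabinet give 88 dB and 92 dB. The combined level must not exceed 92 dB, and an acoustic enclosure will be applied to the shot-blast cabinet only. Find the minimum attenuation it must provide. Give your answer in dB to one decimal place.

Fixed contribution from the other source: Σ 10^(L/10) = 10^(88/10) = 6.310e+08 (88.00 dB).
To meet 92 dB overall, the treated shot-blast cabinet may contribute at most 10^(92/10) − 6.310e+08 = 9.539e+08, i.e. 89.80 dB.
Required insertion loss = 92 − 89.80 = 2.20 dB.

2.2 dB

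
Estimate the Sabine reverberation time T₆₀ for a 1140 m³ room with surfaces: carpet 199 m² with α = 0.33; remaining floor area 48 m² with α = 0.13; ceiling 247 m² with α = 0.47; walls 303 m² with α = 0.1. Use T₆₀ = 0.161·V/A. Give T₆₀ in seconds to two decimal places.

Summing Sᵢαᵢ: 199·0.33 + 48·0.13 + 247·0.47 + 303·0.1 = 218.30 m².
T₆₀ = 0.161 × 1140 / 218.30 = 0.841 s.

0.84 s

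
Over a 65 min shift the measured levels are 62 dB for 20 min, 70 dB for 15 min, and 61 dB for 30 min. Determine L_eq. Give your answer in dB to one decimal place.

The energy average is taken in the linear domain: L_eq = 10·log₁₀[(Σ tᵢ·10^(Lᵢ/10))/T], T = 65 min.
Σ tᵢ·10^(Lᵢ/10) = 20·10^(62/10) + 15·10^(70/10) + 30·10^(61/10) = 2.195e+08.
L_eq = 10·log₁₀(2.195e+08/65) = 65.28 dB.

65.3 dB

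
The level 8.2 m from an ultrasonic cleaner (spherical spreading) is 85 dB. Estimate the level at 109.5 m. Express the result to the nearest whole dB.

For a point source, L₂ = L₁ − 20·log₁₀(r₂/r₁).
L₂ = 85 − 20·log₁₀(109.5/8.2) = 85 − 22.512 = 62.49 dB.

62 dB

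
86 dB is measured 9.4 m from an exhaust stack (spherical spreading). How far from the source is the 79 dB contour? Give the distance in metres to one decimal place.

Point-source spreading drops the level by 20·log₁₀(r₂/r₁); inverting, r₂/r₁ = 10^(ΔL/20).
r₂ = 9.4·10^((86−79)/20) = 9.4·10^(7.0/20) = 21.04 m.

21.0 m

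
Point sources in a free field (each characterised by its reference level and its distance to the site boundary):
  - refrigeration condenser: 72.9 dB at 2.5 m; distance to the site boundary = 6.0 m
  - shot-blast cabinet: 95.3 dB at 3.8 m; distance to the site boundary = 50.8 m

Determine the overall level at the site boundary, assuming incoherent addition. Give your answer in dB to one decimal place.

73.5 dB

Apply inverse-square spreading to bring every level to the receiver, then sum 10^(L/10).
refrigeration condenser: 72.9 − 20·log₁₀(6.0/2.5) = 72.9 − 7.60 = 65.30 dB.
shot-blast cabinet: 95.3 − 20·log₁₀(50.8/3.8) = 95.3 − 22.52 = 72.78 dB.
Σ 10^(L/10) = 2.235e+07 → L_total = 10·log₁₀(2.235e+07) = 73.49 dB.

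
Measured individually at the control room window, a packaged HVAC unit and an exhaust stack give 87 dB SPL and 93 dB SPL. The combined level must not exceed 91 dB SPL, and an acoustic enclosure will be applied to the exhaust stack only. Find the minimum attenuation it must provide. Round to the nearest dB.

4 dB

The untreated sources together contribute 10^(87/10) = 5.012e+08, i.e. 87.00 dB SPL.
To meet 91 dB SPL overall, the treated exhaust stack may contribute at most 10^(91/10) − 5.012e+08 = 7.577e+08, i.e. 88.80 dB SPL.
Required insertion loss = 93 − 88.80 = 4.20 dB.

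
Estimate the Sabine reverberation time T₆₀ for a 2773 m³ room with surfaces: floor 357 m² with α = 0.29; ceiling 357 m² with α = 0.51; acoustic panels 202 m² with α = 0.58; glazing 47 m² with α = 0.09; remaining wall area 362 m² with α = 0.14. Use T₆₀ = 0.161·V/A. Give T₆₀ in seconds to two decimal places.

Total absorption A = 357·0.29 + 357·0.51 + 202·0.58 + 47·0.09 + 362·0.14 = 457.67 m² sabins.
T₆₀ = 0.161 × 2773 / 457.67 = 0.975 s.

0.98 s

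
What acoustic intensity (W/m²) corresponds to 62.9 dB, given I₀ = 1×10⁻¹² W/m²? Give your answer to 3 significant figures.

I = I₀·10^(L/10) = 10⁻¹² × 10^(62.9/10) = 10^(-5.710).

1.95e-06 W/m²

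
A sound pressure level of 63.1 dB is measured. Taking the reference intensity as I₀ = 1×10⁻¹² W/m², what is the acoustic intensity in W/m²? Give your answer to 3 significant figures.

2.04e-06 W/m²

I/I₀ = 10^(63.1/10) = 2.042e+06, so I = 2.042e+06 × 10⁻¹² W/m².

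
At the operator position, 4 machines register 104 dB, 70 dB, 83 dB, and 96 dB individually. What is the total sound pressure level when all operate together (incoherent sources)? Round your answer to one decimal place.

For uncorrelated sources the intensities add, so convert each level to linear form, sum, and take 10·log₁₀ of the total.
Σ 10^(L/10) = 10^(104/10) + 10^(70/10) + 10^(83/10) + 10^(96/10) = 2.931e+10.
L_total = 10·log₁₀(2.931e+10) = 104.67 dB.

104.7 dB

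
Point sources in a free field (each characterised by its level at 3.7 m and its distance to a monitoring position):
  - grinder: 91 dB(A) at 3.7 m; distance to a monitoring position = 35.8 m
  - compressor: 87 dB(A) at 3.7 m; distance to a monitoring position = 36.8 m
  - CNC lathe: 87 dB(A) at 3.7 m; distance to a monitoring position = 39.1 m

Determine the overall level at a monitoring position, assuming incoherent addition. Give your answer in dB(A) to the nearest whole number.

Apply inverse-square spreading to bring every level to the receiver, then sum 10^(L/10).
grinder: 91 − 20·log₁₀(35.8/3.7) = 91 − 19.71 = 71.29 dB(A).
compressor: 87 − 20·log₁₀(36.8/3.7) = 87 − 19.95 = 67.05 dB(A).
CNC lathe: 87 − 20·log₁₀(39.1/3.7) = 87 − 20.48 = 66.52 dB(A).
Σ 10^(L/10) = 2.300e+07 → L_total = 10·log₁₀(2.300e+07) = 73.62 dB(A).

74 dB(A)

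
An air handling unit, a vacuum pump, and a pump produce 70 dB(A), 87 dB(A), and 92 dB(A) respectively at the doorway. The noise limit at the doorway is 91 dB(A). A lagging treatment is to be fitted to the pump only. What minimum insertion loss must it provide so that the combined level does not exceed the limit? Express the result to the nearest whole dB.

3 dB

The untreated sources together contribute 10^(70/10) + 10^(87/10) = 5.112e+08, i.e. 87.09 dB(A).
To meet 91 dB(A) overall, the treated pump may contribute at most 10^(91/10) − 5.112e+08 = 7.477e+08, i.e. 88.74 dB(A).
Required insertion loss = 92 − 88.74 = 3.26 dB.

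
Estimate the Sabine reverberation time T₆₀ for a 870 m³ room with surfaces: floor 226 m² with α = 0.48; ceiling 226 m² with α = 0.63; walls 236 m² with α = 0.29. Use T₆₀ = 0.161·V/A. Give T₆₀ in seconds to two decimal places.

Total absorption A = 226·0.48 + 226·0.63 + 236·0.29 = 319.30 m² sabins.
T₆₀ = 0.161·V/A = 0.161·870/319.30 = 0.439 s.

0.44 s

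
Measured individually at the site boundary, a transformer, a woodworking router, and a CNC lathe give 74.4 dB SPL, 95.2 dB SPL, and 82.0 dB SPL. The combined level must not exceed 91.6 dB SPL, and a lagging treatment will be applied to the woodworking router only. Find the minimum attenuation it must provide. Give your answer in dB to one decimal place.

Fixed contribution from the other sources: Σ 10^(L/10) = 10^(74.4/10) + 10^(82.0/10) = 1.860e+08 (82.70 dB SPL).
To meet 91.6 dB SPL overall, the treated woodworking router may contribute at most 10^(91.6/10) − 1.860e+08 = 1.259e+09, i.e. 91.00 dB SPL.
Required insertion loss = 95.2 − 91.00 = 4.20 dB.

4.2 dB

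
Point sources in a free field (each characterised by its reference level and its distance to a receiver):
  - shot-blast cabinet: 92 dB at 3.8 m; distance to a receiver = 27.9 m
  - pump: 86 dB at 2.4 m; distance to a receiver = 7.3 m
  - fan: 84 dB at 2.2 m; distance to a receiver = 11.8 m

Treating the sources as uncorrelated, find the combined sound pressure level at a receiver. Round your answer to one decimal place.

79.1 dB

Apply inverse-square spreading to bring every level to the receiver, then sum 10^(L/10).
shot-blast cabinet: 92 − 20·log₁₀(27.9/3.8) = 92 − 17.32 = 74.68 dB.
pump: 86 − 20·log₁₀(7.3/2.4) = 86 − 9.66 = 76.34 dB.
fan: 84 − 20·log₁₀(11.8/2.2) = 84 − 14.59 = 69.41 dB.
Σ 10^(L/10) = 8.116e+07 → L_total = 10·log₁₀(8.116e+07) = 79.09 dB.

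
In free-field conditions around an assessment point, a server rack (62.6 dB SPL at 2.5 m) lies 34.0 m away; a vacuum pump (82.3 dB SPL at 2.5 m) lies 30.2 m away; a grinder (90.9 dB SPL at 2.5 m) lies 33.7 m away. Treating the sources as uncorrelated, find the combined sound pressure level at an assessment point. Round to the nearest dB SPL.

First find each source's level at the receiver (point-source: −20·log₁₀(r/r_ref)), then combine on an intensity basis.
server rack: 62.6 − 20·log₁₀(34.0/2.5) = 62.6 − 22.67 = 39.93 dB SPL.
vacuum pump: 82.3 − 20·log₁₀(30.2/2.5) = 82.3 − 21.64 = 60.66 dB SPL.
grinder: 90.9 − 20·log₁₀(33.7/2.5) = 90.9 − 22.59 = 68.31 dB SPL.
Σ 10^(L/10) = 7.944e+06 → L_total = 10·log₁₀(7.944e+06) = 69.00 dB SPL.

69 dB SPL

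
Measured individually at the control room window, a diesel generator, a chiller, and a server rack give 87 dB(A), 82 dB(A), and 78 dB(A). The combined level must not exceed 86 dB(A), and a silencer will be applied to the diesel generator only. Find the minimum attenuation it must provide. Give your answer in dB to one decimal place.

4.5 dB

The untreated sources together contribute 10^(82/10) + 10^(78/10) = 2.216e+08, i.e. 83.46 dB(A).
The limit corresponds to 10^(86/10) = 3.981e+08; subtracting the fixed part leaves 1.765e+08 for the diesel generator, i.e. 82.47 dB(A).
Required insertion loss = 87 − 82.47 = 4.53 dB.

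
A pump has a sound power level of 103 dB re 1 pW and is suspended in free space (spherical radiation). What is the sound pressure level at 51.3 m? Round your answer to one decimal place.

The power spreads over a sphere of area 4π·r², so L_p = L_w − 10·log₁₀(4π·r²).
4π·r² = 3.307e+04 m², 10·log₁₀ of that is 45.194 dB.
L_p = 103 − 45.194 = 57.81 dB.

57.8 dB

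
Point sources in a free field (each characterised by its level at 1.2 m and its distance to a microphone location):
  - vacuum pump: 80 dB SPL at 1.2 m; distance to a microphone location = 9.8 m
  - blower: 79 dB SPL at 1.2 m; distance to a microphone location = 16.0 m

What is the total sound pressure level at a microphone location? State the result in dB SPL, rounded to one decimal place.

62.9 dB SPL

Propagate each source to the receiver with L = L_ref − 20·log₁₀(r/r_ref), then add intensities.
vacuum pump: 80 − 20·log₁₀(9.8/1.2) = 80 − 18.24 = 61.76 dB SPL.
blower: 79 − 20·log₁₀(16.0/1.2) = 79 − 22.50 = 56.50 dB SPL.
Σ 10^(L/10) = 1.946e+06 → L_total = 10·log₁₀(1.946e+06) = 62.89 dB SPL.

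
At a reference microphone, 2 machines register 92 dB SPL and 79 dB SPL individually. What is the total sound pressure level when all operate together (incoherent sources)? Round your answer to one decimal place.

92.2 dB SPL

Incoherent sources combine by intensity addition: L_total = 10·log₁₀(Σ 10^(L_i/10)).
Σ 10^(L/10) = 10^(92/10) + 10^(79/10) = 1.664e+09.
L_total = 10·log₁₀(1.664e+09) = 92.21 dB SPL.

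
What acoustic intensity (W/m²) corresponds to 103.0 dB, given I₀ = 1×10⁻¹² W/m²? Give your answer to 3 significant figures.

0.0200 W/m²

I/I₀ = 10^(103.0/10) = 1.995e+10, so I = 1.995e+10 × 10⁻¹² W/m².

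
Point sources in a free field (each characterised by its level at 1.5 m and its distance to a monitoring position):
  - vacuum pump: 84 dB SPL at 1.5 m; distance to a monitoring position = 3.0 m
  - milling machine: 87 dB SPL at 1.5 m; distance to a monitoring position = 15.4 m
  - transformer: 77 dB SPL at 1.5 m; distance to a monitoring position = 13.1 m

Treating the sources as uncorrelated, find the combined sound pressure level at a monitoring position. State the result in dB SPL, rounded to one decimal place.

78.3 dB SPL

Apply inverse-square spreading to bring every level to the receiver, then sum 10^(L/10).
vacuum pump: 84 − 20·log₁₀(3.0/1.5) = 84 − 6.02 = 77.98 dB SPL.
milling machine: 87 − 20·log₁₀(15.4/1.5) = 87 − 20.23 = 66.77 dB SPL.
transformer: 77 − 20·log₁₀(13.1/1.5) = 77 − 18.82 = 58.18 dB SPL.
Σ 10^(L/10) = 6.821e+07 → L_total = 10·log₁₀(6.821e+07) = 78.34 dB SPL.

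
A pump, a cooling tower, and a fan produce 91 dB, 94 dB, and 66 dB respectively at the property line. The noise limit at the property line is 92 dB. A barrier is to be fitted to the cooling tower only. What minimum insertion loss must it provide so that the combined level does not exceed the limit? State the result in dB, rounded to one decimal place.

Everything except the cooling tower sums to 10^(91/10) + 10^(66/10) = 1.263e+09 in linear terms, 91.01 dB.
To meet 92 dB overall, the treated cooling tower may contribute at most 10^(92/10) − 1.263e+09 = 3.220e+08, i.e. 85.08 dB.
Required insertion loss = 94 − 85.08 = 8.92 dB.

8.9 dB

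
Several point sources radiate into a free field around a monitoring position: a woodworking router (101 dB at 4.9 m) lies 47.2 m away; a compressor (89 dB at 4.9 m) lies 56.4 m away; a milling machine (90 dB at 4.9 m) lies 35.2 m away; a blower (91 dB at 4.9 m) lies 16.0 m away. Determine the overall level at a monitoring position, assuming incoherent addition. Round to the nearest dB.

First find each source's level at the receiver (point-source: −20·log₁₀(r/r_ref)), then combine on an intensity basis.
woodworking router: 101 − 20·log₁₀(47.2/4.9) = 101 − 19.67 = 81.33 dB.
compressor: 89 − 20·log₁₀(56.4/4.9) = 89 − 21.22 = 67.78 dB.
milling machine: 90 − 20·log₁₀(35.2/4.9) = 90 − 17.13 = 72.87 dB.
blower: 91 − 20·log₁₀(16.0/4.9) = 91 − 10.28 = 80.72 dB.
Σ 10^(L/10) = 2.791e+08 → L_total = 10·log₁₀(2.791e+08) = 84.46 dB.

84 dB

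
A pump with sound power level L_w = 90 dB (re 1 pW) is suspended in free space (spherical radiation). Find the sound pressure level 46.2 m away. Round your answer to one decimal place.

The power spreads over a sphere of area 4π·r², so L_p = L_w − 10·log₁₀(4π·r²).
4π·r² = 2.682e+04 m², 10·log₁₀ of that is 44.285 dB.
L_p = 90 − 44.285 = 45.72 dB.

45.7 dB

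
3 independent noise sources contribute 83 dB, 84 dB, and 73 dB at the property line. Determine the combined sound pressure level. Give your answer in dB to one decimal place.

86.7 dB

For uncorrelated sources the intensities add, so convert each level to linear form, sum, and take 10·log₁₀ of the total.
Σ 10^(L/10) = 10^(83/10) + 10^(84/10) + 10^(73/10) = 4.707e+08.
L_total = 10·log₁₀(4.707e+08) = 86.73 dB.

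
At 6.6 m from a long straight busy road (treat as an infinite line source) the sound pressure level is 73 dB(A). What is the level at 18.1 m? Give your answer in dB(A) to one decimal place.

For a line source, L₂ = L₁ − 10·log₁₀(r₂/r₁).
L₂ = 73 − 10·log₁₀(18.1/6.6) = 73 − 4.381 = 68.62 dB(A).

68.6 dB(A)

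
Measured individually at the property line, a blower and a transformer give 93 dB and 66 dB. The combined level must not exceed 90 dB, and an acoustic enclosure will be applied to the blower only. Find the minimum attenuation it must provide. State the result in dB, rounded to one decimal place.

3.0 dB

Everything except the blower sums to 10^(66/10) = 3.981e+06 in linear terms, 66.00 dB.
To meet 90 dB overall, the treated blower may contribute at most 10^(90/10) − 3.981e+06 = 9.960e+08, i.e. 89.98 dB.
Required insertion loss = 93 − 89.98 = 3.02 dB.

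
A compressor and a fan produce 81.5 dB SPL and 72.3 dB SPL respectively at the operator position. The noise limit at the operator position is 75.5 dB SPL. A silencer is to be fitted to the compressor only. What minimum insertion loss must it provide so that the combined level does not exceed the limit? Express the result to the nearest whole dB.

Fixed contribution from the other source: Σ 10^(L/10) = 10^(72.3/10) = 1.698e+07 (72.30 dB SPL).
To meet 75.5 dB SPL overall, the treated compressor may contribute at most 10^(75.5/10) − 1.698e+07 = 1.850e+07, i.e. 72.67 dB SPL.
Required insertion loss = 81.5 − 72.67 = 8.83 dB.

9 dB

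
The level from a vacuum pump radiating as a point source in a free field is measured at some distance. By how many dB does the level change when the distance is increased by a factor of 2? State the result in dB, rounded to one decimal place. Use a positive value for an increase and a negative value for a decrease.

A point source loses 6 dB per doubling of distance; generally ΔL = −20·log₁₀(r₂/r₁).
ΔL = −20·log₁₀(2) = -6.02 dB.

-6.0 dB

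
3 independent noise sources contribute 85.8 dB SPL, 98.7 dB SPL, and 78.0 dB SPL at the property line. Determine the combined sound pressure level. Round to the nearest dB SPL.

For uncorrelated sources the intensities add, so convert each level to linear form, sum, and take 10·log₁₀ of the total.
Σ 10^(L/10) = 10^(85.8/10) + 10^(98.7/10) + 10^(78.0/10) = 7.856e+09.
L_total = 10·log₁₀(7.856e+09) = 98.95 dB SPL.

99 dB SPL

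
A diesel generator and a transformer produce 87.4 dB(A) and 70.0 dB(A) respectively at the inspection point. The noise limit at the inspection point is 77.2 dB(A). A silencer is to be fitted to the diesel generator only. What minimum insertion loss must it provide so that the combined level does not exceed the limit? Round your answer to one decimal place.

11.1 dB

The untreated sources together contribute 10^(70.0/10) = 1.000e+07, i.e. 70.00 dB(A).
The limit corresponds to 10^(77.2/10) = 5.248e+07; subtracting the fixed part leaves 4.248e+07 for the diesel generator, i.e. 76.28 dB(A).
So the diesel generator must be reduced from 87.4 to 76.28 dB(A): IL = 11.12 dB.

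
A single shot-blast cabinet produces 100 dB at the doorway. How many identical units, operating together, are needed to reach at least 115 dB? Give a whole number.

32

Need L₁ + 10·log₁₀ N ≥ 115, i.e. log₁₀ N ≥ 1.50.
N ≥ 10^(15.0/10) = 31.623, so N = 32.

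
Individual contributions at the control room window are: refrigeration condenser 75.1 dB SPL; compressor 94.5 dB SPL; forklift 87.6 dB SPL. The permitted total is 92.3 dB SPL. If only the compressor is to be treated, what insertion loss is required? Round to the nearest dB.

Fixed contribution from the other sources: Σ 10^(L/10) = 10^(75.1/10) + 10^(87.6/10) = 6.078e+08 (87.84 dB SPL).
The limit corresponds to 10^(92.3/10) = 1.698e+09; subtracting the fixed part leaves 1.090e+09 for the compressor, i.e. 90.38 dB SPL.
So the compressor must be reduced from 94.5 to 90.38 dB SPL: IL = 4.12 dB.

4 dB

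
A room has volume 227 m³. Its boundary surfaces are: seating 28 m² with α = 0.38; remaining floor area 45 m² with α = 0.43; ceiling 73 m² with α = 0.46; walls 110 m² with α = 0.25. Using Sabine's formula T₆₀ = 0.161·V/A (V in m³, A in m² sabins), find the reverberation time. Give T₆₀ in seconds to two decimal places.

Summing Sᵢαᵢ: 28·0.38 + 45·0.43 + 73·0.46 + 110·0.25 = 91.07 m².
T₆₀ = 0.161 × 227 / 91.07 = 0.401 s.

0.40 s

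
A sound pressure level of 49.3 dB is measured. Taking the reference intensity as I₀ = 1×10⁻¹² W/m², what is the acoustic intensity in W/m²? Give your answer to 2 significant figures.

I/I₀ = 10^(49.3/10) = 8.511e+04, so I = 8.511e+04 × 10⁻¹² W/m².

8.5e-08 W/m²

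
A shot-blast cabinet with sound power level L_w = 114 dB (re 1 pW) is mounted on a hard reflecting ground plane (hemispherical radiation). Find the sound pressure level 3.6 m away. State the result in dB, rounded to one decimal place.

94.9 dB

Free-field hemispherical radiation: L_p = L_w − 10·log₁₀(2π·r²), r = 3.6 m.
2π·r² = 81.43 m², 10·log₁₀ of that is 19.108 dB.
L_p = 114 − 19.108 = 94.89 dB.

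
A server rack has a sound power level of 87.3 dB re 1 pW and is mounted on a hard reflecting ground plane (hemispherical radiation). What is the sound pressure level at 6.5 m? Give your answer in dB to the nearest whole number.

63 dB

Free-field hemispherical radiation: L_p = L_w − 10·log₁₀(2π·r²), r = 6.5 m.
2π·r² = 265.5 m², 10·log₁₀ of that is 24.240 dB.
L_p = 87.3 − 24.240 = 63.06 dB.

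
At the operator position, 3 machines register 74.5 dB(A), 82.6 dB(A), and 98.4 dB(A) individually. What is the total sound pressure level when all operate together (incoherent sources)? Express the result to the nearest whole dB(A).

99 dB(A)

For uncorrelated sources the intensities add, so convert each level to linear form, sum, and take 10·log₁₀ of the total.
Σ 10^(L/10) = 10^(74.5/10) + 10^(82.6/10) + 10^(98.4/10) = 7.128e+09.
L_total = 10·log₁₀(7.128e+09) = 98.53 dB(A).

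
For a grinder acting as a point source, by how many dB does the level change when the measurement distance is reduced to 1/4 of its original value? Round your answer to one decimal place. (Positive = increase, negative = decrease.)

+12.0 dB

Point-source spreading: ΔL = −20·log₁₀(r₂/r₁).
ΔL = −20·log₁₀(0.25) = +12.04 dB.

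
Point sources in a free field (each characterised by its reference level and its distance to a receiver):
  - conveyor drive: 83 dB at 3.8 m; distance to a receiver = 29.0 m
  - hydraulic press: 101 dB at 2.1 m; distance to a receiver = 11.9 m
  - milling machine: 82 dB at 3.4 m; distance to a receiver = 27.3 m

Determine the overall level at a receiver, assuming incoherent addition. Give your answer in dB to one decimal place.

Propagate each source to the receiver with L = L_ref − 20·log₁₀(r/r_ref), then add intensities.
conveyor drive: 83 − 20·log₁₀(29.0/3.8) = 83 − 17.65 = 65.35 dB.
hydraulic press: 101 − 20·log₁₀(11.9/2.1) = 101 − 15.07 = 85.93 dB.
milling machine: 82 − 20·log₁₀(27.3/3.4) = 82 − 18.09 = 63.91 dB.
Σ 10^(L/10) = 3.979e+08 → L_total = 10·log₁₀(3.979e+08) = 86.00 dB.

86.0 dB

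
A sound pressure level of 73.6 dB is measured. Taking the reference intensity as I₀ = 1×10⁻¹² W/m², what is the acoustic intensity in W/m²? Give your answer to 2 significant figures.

2.3e-05 W/m²

I/I₀ = 10^(73.6/10) = 2.291e+07, so I = 2.291e+07 × 10⁻¹² W/m².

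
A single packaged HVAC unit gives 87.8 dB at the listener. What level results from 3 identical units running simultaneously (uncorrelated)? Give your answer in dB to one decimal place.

L_total = L₁ + 10·log₁₀ N for N identical incoherent sources.
L_total = 87.8 + 10·log₁₀(3) = 87.8 + 4.771 = 92.57 dB.

92.6 dB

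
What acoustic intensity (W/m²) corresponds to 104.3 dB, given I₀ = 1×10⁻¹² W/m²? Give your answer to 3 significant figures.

I = I₀·10^(L/10) = 10⁻¹² × 10^(104.3/10) = 10^(-1.570).

0.0269 W/m²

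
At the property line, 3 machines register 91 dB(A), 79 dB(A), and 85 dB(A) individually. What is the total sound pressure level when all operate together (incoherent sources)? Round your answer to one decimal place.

For uncorrelated sources the intensities add, so convert each level to linear form, sum, and take 10·log₁₀ of the total.
Σ 10^(L/10) = 10^(91/10) + 10^(79/10) + 10^(85/10) = 1.655e+09.
L_total = 10·log₁₀(1.655e+09) = 92.19 dB(A).

92.2 dB(A)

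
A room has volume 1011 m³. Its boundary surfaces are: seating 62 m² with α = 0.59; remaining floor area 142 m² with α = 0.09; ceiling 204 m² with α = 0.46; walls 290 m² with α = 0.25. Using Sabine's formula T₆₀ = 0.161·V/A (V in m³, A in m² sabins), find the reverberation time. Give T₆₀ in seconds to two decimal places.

Summing Sᵢαᵢ: 62·0.59 + 142·0.09 + 204·0.46 + 290·0.25 = 215.70 m².
T₆₀ = 0.161 × 1011 / 215.70 = 0.755 s.

0.75 s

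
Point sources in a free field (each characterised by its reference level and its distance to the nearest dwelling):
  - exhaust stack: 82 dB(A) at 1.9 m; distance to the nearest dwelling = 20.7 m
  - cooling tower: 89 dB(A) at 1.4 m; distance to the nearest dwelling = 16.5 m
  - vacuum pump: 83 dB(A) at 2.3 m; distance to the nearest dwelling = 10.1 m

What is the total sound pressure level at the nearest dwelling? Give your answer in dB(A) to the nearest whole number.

First find each source's level at the receiver (point-source: −20·log₁₀(r/r_ref)), then combine on an intensity basis.
exhaust stack: 82 − 20·log₁₀(20.7/1.9) = 82 − 20.74 = 61.26 dB(A).
cooling tower: 89 − 20·log₁₀(16.5/1.4) = 89 − 21.43 = 67.57 dB(A).
vacuum pump: 83 − 20·log₁₀(10.1/2.3) = 83 − 12.85 = 70.15 dB(A).
Σ 10^(L/10) = 1.740e+07 → L_total = 10·log₁₀(1.740e+07) = 72.41 dB(A).

72 dB(A)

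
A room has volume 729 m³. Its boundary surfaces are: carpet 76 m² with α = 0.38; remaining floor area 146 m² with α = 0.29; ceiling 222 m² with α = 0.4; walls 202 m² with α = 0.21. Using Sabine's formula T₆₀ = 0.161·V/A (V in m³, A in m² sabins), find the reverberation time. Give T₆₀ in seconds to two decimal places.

Summing Sᵢαᵢ: 76·0.38 + 146·0.29 + 222·0.4 + 202·0.21 = 202.44 m².
T₆₀ = 0.161 × 729 / 202.44 = 0.580 s.

0.58 s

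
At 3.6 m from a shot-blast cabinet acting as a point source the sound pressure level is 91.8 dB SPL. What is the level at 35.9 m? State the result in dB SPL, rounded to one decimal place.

71.8 dB SPL

Point-source attenuation: ΔL = 20·log₁₀(r₂/r₁) = 20·log₁₀(35.9/3.6) = 19.976 dB.
L₂ = 91.8 − 20·log₁₀(35.9/3.6) = 91.8 − 19.976 = 71.82 dB SPL.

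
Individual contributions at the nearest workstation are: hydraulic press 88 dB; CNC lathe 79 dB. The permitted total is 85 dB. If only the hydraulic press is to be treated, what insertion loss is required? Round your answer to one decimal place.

Everything except the hydraulic press sums to 10^(79/10) = 7.943e+07 in linear terms, 79.00 dB.
The limit corresponds to 10^(85/10) = 3.162e+08; subtracting the fixed part leaves 2.368e+08 for the hydraulic press, i.e. 83.74 dB.
Required insertion loss = 88 − 83.74 = 4.26 dB.

4.3 dB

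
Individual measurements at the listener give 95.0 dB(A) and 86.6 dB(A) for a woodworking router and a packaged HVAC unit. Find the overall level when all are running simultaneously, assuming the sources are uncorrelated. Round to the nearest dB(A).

For uncorrelated sources the intensities add, so convert each level to linear form, sum, and take 10·log₁₀ of the total.
Σ 10^(L/10) = 10^(95.0/10) + 10^(86.6/10) = 3.619e+09.
L_total = 10·log₁₀(3.619e+09) = 95.59 dB(A).

96 dB(A)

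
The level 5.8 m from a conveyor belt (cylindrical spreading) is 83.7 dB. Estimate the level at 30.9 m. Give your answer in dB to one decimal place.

76.4 dB

Line-source attenuation: ΔL = 10·log₁₀(r₂/r₁) = 10·log₁₀(30.9/5.8) = 7.265 dB.
L₂ = 83.7 − 10·log₁₀(30.9/5.8) = 83.7 − 7.265 = 76.43 dB.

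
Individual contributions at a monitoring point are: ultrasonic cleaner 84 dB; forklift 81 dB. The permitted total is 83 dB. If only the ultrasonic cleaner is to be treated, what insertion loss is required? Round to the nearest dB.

Fixed contribution from the other source: Σ 10^(L/10) = 10^(81/10) = 1.259e+08 (81.00 dB).
To meet 83 dB overall, the treated ultrasonic cleaner may contribute at most 10^(83/10) − 1.259e+08 = 7.363e+07, i.e. 78.67 dB.
So the ultrasonic cleaner must be reduced from 84 to 78.67 dB: IL = 5.33 dB.

5 dB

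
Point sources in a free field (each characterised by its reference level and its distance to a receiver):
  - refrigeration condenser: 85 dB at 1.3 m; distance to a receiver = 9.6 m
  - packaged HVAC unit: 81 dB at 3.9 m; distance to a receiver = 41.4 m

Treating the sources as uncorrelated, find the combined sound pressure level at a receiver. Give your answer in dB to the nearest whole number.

68 dB

Apply inverse-square spreading to bring every level to the receiver, then sum 10^(L/10).
refrigeration condenser: 85 − 20·log₁₀(9.6/1.3) = 85 − 17.37 = 67.63 dB.
packaged HVAC unit: 81 − 20·log₁₀(41.4/3.9) = 81 − 20.52 = 60.48 dB.
Σ 10^(L/10) = 6.916e+06 → L_total = 10·log₁₀(6.916e+06) = 68.40 dB.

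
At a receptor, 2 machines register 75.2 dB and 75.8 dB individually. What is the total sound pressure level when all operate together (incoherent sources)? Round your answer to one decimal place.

78.5 dB

Incoherent sources combine by intensity addition: L_total = 10·log₁₀(Σ 10^(L_i/10)).
Σ 10^(L/10) = 10^(75.2/10) + 10^(75.8/10) = 7.113e+07.
L_total = 10·log₁₀(7.113e+07) = 78.52 dB.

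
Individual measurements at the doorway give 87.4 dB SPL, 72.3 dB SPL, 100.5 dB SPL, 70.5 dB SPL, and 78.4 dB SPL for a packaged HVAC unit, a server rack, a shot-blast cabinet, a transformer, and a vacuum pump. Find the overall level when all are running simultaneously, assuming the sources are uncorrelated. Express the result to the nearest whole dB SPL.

101 dB SPL

For uncorrelated sources the intensities add, so convert each level to linear form, sum, and take 10·log₁₀ of the total.
Σ 10^(L/10) = 10^(87.4/10) + 10^(72.3/10) + 10^(100.5/10) + 10^(70.5/10) + 10^(78.4/10) = 1.187e+10.
L_total = 10·log₁₀(1.187e+10) = 100.74 dB SPL.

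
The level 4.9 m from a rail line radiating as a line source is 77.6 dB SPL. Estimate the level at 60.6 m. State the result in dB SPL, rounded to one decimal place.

Line-source attenuation: ΔL = 10·log₁₀(r₂/r₁) = 10·log₁₀(60.6/4.9) = 10.923 dB.
L₂ = 77.6 − 10·log₁₀(60.6/4.9) = 77.6 − 10.923 = 66.68 dB SPL.

66.7 dB SPL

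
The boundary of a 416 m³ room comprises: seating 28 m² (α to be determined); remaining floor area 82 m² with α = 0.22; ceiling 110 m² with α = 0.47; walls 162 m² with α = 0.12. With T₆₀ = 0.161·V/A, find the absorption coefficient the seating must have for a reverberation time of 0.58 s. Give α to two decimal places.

Required total absorption A = 0.161·416/0.58 = 115.48 m².
Absorption from the other surfaces = 82·0.22 + 110·0.47 + 162·0.12 = 89.18 m², so the seating must supply 26.30 m² over 28 m².
α = 26.30/28 = 0.939.

0.94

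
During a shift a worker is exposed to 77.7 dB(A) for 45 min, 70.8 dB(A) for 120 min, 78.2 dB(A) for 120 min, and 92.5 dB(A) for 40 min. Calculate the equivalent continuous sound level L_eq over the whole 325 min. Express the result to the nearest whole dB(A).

84 dB(A)

The energy average is taken in the linear domain: L_eq = 10·log₁₀[(Σ tᵢ·10^(Lᵢ/10))/T], T = 325 min.
Σ tᵢ·10^(Lᵢ/10) = 45·10^(77.7/10) + 120·10^(70.8/10) + 120·10^(78.2/10) + 40·10^(92.5/10) = 8.315e+10.
L_eq = 10·log₁₀(8.315e+10/325) = 84.08 dB(A).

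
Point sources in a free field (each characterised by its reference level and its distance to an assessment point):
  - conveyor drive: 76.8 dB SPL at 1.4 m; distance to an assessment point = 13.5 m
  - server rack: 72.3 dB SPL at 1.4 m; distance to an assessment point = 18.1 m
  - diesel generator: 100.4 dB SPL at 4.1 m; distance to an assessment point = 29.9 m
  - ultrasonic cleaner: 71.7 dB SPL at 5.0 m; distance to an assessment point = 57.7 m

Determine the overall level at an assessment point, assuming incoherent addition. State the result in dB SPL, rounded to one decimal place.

First find each source's level at the receiver (point-source: −20·log₁₀(r/r_ref)), then combine on an intensity basis.
conveyor drive: 76.8 − 20·log₁₀(13.5/1.4) = 76.8 − 19.68 = 57.12 dB SPL.
server rack: 72.3 − 20·log₁₀(18.1/1.4) = 72.3 − 22.23 = 50.07 dB SPL.
diesel generator: 100.4 − 20·log₁₀(29.9/4.1) = 100.4 − 17.26 = 83.14 dB SPL.
ultrasonic cleaner: 71.7 − 20·log₁₀(57.7/5.0) = 71.7 − 21.24 = 50.46 dB SPL.
Σ 10^(L/10) = 2.069e+08 → L_total = 10·log₁₀(2.069e+08) = 83.16 dB SPL.

83.2 dB SPL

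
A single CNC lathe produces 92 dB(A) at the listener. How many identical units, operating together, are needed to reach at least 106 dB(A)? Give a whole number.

N identical sources give L₁ + 10·log₁₀ N, so require 10·log₁₀ N ≥ 106 − 92 = 14.0 dB.
N ≥ 10^(14.0/10) = 25.119, so N = 26.

26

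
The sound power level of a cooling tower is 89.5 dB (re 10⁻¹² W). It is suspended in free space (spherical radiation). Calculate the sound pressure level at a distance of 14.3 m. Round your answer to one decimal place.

L_p = L_w − 10·log₁₀(4π·r²) with r = 14.3 m.
4π·r² = 2570 m², 10·log₁₀ of that is 34.099 dB.
L_p = 89.5 − 34.099 = 55.40 dB.

55.4 dB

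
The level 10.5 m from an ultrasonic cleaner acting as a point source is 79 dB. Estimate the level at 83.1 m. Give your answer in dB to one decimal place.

61.0 dB

Spherical spreading from a point source gives a 20·log₁₀(r₂/r₁) drop.
L₂ = 79 − 20·log₁₀(83.1/10.5) = 79 − 17.968 = 61.03 dB.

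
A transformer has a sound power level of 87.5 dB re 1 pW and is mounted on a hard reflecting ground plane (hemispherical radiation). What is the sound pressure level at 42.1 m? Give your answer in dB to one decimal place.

47.0 dB

Free-field hemispherical radiation: L_p = L_w − 10·log₁₀(2π·r²), r = 42.1 m.
2π·r² = 1.114e+04 m², 10·log₁₀ of that is 40.467 dB.
L_p = 87.5 − 40.467 = 47.03 dB.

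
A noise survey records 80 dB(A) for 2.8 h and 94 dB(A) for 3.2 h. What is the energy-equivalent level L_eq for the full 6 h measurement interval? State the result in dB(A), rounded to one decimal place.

The energy average is taken in the linear domain: L_eq = 10·log₁₀[(Σ tᵢ·10^(Lᵢ/10))/T], T = 6 h.
Σ tᵢ·10^(Lᵢ/10) = 2.8·10^(80/10) + 3.2·10^(94/10) = 8.318e+09.
L_eq = 10·log₁₀(8.318e+09/6) = 91.42 dB(A).

91.4 dB(A)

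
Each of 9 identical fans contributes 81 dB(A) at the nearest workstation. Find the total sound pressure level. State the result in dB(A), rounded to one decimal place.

90.5 dB(A)

N identical incoherent sources raise the level by 10·log₁₀ N.
L_total = 81 + 10·log₁₀(9) = 81 + 9.542 = 90.54 dB(A).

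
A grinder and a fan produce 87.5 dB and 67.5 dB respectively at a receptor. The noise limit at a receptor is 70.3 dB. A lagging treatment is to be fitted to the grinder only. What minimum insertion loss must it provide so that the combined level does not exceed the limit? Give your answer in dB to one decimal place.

20.4 dB

Fixed contribution from the other source: Σ 10^(L/10) = 10^(67.5/10) = 5.623e+06 (67.50 dB).
To meet 70.3 dB overall, the treated grinder may contribute at most 10^(70.3/10) − 5.623e+06 = 5.092e+06, i.e. 67.07 dB.
So the grinder must be reduced from 87.5 to 67.07 dB: IL = 20.43 dB.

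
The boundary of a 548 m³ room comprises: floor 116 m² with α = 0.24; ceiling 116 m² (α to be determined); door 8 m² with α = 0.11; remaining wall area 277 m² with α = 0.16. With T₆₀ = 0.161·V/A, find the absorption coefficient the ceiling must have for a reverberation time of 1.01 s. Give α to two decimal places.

0.12

Required total absorption A = 0.161·548/1.01 = 87.35 m².
Absorption from the other surfaces = 116·0.24 + 8·0.11 + 277·0.16 = 73.04 m², so the ceiling must supply 14.31 m² over 116 m².
α = 14.31/116 = 0.123.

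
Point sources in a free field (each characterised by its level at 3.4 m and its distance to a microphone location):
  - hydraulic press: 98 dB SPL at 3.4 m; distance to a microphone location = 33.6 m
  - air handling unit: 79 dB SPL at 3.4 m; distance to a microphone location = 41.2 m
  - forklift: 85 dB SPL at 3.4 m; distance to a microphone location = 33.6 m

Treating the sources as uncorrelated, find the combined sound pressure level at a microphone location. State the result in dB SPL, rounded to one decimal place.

78.3 dB SPL

Propagate each source to the receiver with L = L_ref − 20·log₁₀(r/r_ref), then add intensities.
hydraulic press: 98 − 20·log₁₀(33.6/3.4) = 98 − 19.90 = 78.10 dB SPL.
air handling unit: 79 − 20·log₁₀(41.2/3.4) = 79 − 21.67 = 57.33 dB SPL.
forklift: 85 − 20·log₁₀(33.6/3.4) = 85 − 19.90 = 65.10 dB SPL.
Σ 10^(L/10) = 6.839e+07 → L_total = 10·log₁₀(6.839e+07) = 78.35 dB SPL.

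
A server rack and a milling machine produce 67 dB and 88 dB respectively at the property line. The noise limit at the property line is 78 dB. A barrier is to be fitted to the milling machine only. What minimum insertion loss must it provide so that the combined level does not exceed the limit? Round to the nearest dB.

10 dB

Everything except the milling machine sums to 10^(67/10) = 5.012e+06 in linear terms, 67.00 dB.
The limit corresponds to 10^(78/10) = 6.310e+07; subtracting the fixed part leaves 5.808e+07 for the milling machine, i.e. 77.64 dB.
Required insertion loss = 88 − 77.64 = 10.36 dB.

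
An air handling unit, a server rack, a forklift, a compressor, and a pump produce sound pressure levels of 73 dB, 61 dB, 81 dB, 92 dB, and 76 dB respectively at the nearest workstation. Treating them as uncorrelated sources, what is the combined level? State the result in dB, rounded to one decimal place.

Incoherent sources combine by intensity addition: L_total = 10·log₁₀(Σ 10^(L_i/10)).
Σ 10^(L/10) = 10^(73/10) + 10^(61/10) + 10^(81/10) + 10^(92/10) + 10^(76/10) = 1.772e+09.
L_total = 10·log₁₀(1.772e+09) = 92.48 dB.

92.5 dB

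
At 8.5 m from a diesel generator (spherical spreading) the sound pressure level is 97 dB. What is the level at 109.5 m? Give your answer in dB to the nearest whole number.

Spherical spreading from a point source gives a 20·log₁₀(r₂/r₁) drop.
L₂ = 97 − 20·log₁₀(109.5/8.5) = 97 − 22.200 = 74.80 dB.

75 dB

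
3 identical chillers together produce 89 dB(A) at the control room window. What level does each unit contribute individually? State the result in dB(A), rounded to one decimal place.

3 equal contributions raise the level by 10·log₁₀ 3 = 4.771 dB, so each unit alone gives 89 − 4.771.

84.2 dB(A)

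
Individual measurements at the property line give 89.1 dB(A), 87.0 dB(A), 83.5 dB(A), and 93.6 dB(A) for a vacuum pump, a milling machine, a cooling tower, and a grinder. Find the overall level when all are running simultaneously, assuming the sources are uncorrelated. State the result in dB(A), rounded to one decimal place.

Incoherent sources combine by intensity addition: L_total = 10·log₁₀(Σ 10^(L_i/10)).
Σ 10^(L/10) = 10^(89.1/10) + 10^(87.0/10) + 10^(83.5/10) + 10^(93.6/10) = 3.829e+09.
L_total = 10·log₁₀(3.829e+09) = 95.83 dB(A).

95.8 dB(A)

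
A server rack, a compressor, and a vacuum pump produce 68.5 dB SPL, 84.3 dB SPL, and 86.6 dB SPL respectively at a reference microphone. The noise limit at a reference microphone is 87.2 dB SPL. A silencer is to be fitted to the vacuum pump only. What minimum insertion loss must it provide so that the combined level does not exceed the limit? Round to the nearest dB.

3 dB

The untreated sources together contribute 10^(68.5/10) + 10^(84.3/10) = 2.762e+08, i.e. 84.41 dB SPL.
The limit corresponds to 10^(87.2/10) = 5.248e+08; subtracting the fixed part leaves 2.486e+08 for the vacuum pump, i.e. 83.95 dB SPL.
So the vacuum pump must be reduced from 86.6 to 83.95 dB SPL: IL = 2.65 dB.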